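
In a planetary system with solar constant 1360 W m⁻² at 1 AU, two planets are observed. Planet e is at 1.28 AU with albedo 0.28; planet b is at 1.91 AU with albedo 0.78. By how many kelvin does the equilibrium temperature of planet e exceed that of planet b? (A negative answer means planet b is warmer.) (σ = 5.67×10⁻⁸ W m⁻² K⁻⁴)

ΔT ≈ 88.7 K

T_eq = [S₀(1−A)/(4σd²)]^(1/4), so T ∝ (1−A)^(1/4) / √d.
T₁ = [1360×0.72/(4×5.67×10⁻⁸×1.28²)]^(1/4) = 226.57 K.
T₂ = [1360×0.22/(4×5.67×10⁻⁸×1.91²)]^(1/4) = 137.90 K.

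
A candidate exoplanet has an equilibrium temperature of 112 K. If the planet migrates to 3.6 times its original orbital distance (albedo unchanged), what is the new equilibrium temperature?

T_eq ≈ 59.0 K

T_eq ∝ L^(1/4) · d^(−1/2).
T′ = 112 / 3.6^(1/2) = 59.0 K.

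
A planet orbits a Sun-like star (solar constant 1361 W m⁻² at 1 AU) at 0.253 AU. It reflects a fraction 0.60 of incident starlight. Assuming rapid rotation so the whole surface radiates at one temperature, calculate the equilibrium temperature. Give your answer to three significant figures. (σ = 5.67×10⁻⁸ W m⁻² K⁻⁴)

Flux at 0.253 AU: S = 1361/0.253² = 2.13×10⁴ W m⁻².
Energy balance: absorbed = emitted ⇒ πR²·S(1−A) = 4πR²·σT_eq⁴, so T_eq⁴ = S(1−A)/(4σ).
T_eq = [2.13×10⁴ × 0.40 / (4 × 5.67×10⁻⁸)]^(1/4) = (3.75×10¹⁰)^(1/4) = 440 K.

T_eq ≈ 440 K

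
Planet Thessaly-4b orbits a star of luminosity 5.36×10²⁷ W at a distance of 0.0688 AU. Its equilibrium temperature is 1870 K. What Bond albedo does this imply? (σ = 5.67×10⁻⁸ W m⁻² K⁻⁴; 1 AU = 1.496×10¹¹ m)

A ≈ 0.31

d = 0.0688 AU = 1.03×10¹⁰ m.
Flux: S = L/(4πd²) = 5.36×10²⁷/(4π×(1.03×10¹⁰)²) = 4.03×10⁶ W m⁻².
From T_eq⁴ = S(1−A)/(4σ): 1−A = 4σT_eq⁴/S.
1−A = 4 × 5.67×10⁻⁸ × (1870)⁴ / 4.03×10⁶ = 0.689.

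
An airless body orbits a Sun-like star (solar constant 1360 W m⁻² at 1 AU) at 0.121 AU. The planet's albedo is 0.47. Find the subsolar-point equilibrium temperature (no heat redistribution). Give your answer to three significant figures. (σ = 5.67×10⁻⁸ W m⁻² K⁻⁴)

Flux at 0.121 AU: S = 1360/0.121² = 9.29×10⁴ W m⁻².
At the subsolar point the surface absorbs S(1−A) and emits σT⁴ per unit area — no factor of 4, since only the local patch is in balance.
T = [9.29×10⁴ × 0.53 / 5.67×10⁻⁸]^(1/4) = (8.68×10¹¹)^(1/4) = 965 K.

T_ss ≈ 965 K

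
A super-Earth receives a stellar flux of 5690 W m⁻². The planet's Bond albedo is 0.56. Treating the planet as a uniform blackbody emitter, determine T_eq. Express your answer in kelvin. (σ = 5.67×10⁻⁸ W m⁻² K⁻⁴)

T_eq ≈ 324 K

Energy balance: absorbed = emitted ⇒ πR²·S(1−A) = 4πR²·σT_eq⁴, so T_eq⁴ = S(1−A)/(4σ).
T_eq = [5690 × 0.44 / (4 × 5.67×10⁻⁸)]^(1/4) = (1.10×10¹⁰)^(1/4) = 324 K.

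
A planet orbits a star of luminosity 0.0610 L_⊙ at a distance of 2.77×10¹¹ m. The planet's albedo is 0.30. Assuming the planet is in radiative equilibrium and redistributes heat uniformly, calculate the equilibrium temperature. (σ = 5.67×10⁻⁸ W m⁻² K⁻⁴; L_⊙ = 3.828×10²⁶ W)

T_eq ≈ 93.0 K

L = 0.0610 × 3.828×10²⁶ = 2.34×10²⁵ W.
Flux: S = L/(4πd²) = 2.34×10²⁵/(4π×(2.77×10¹¹)²) = 24.2 W m⁻².
Energy balance: absorbed = emitted ⇒ πR²·S(1−A) = 4πR²·σT_eq⁴, so T_eq⁴ = S(1−A)/(4σ).
T_eq = [24.2 × 0.70 / (4 × 5.67×10⁻⁸)]^(1/4) = (7.47×10⁷)^(1/4) = 93.0 K.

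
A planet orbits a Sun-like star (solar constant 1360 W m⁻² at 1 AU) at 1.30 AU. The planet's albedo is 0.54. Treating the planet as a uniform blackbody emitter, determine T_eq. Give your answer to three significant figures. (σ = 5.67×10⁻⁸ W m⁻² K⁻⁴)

T_eq ≈ 201 K

Flux at 1.30 AU: S = 1360/1.30² = 805 W m⁻².
Energy balance: absorbed = emitted ⇒ πR²·S(1−A) = 4πR²·σT_eq⁴, so T_eq⁴ = S(1−A)/(4σ).
T_eq = [805 × 0.46 / (4 × 5.67×10⁻⁸)]^(1/4) = (1.63×10⁹)^(1/4) = 201 K.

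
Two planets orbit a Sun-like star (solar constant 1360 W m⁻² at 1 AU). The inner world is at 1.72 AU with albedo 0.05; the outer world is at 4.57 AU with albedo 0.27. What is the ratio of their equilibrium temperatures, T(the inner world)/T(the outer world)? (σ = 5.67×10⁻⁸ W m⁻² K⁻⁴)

T₁/T₂ ≈ 1.741

T_eq = [S₀(1−A)/(4σd²)]^(1/4), so T ∝ (1−A)^(1/4) / √d.
T₁ = [1360×0.95/(4×5.67×10⁻⁸×1.72²)]^(1/4) = 209.48 K.
T₂ = [1360×0.73/(4×5.67×10⁻⁸×4.57²)]^(1/4) = 120.32 K.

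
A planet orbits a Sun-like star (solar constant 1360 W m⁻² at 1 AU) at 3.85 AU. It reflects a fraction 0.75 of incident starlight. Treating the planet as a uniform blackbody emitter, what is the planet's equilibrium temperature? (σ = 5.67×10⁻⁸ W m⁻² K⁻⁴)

Flux at 3.85 AU: S = 1360/3.85² = 91.8 W m⁻².
Energy balance: absorbed = emitted ⇒ πR²·S(1−A) = 4πR²·σT_eq⁴, so T_eq⁴ = S(1−A)/(4σ).
T_eq = [91.8 × 0.25 / (4 × 5.67×10⁻⁸)]^(1/4) = (1.01×10⁸)^(1/4) = 100 K.

T_eq ≈ 100 K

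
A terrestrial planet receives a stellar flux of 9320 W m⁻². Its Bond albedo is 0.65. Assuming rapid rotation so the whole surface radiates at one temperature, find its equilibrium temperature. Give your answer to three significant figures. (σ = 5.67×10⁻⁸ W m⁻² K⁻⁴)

T_eq ≈ 346 K

Energy balance: absorbed = emitted ⇒ πR²·S(1−A) = 4πR²·σT_eq⁴, so T_eq⁴ = S(1−A)/(4σ).
T_eq = [9320 × 0.35 / (4 × 5.67×10⁻⁸)]^(1/4) = (1.44×10¹⁰)^(1/4) = 346 K.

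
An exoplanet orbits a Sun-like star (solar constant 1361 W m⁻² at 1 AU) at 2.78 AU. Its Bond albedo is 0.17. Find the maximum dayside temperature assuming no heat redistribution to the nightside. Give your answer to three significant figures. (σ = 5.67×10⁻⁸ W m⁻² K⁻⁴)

T_ss ≈ 225 K

Flux at 2.78 AU: S = 1361/2.78² = 176 W m⁻².
With no redistribution each surface element balances locally: S(1−A) = σT⁴.
T = [176 × 0.83 / 5.67×10⁻⁸]^(1/4) = (2.58×10⁹)^(1/4) = 225 K.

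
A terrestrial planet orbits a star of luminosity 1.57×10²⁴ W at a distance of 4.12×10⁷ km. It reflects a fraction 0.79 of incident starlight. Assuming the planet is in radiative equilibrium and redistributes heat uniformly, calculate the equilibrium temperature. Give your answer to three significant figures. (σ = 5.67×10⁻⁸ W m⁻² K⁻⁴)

T_eq ≈ 90.9 K

d = 4.12×10⁷ km = 4.12×10¹⁰ m.
Flux: S = L/(4πd²) = 1.57×10²⁴/(4π×(4.12×10¹⁰)²) = 73.6 W m⁻².
Energy balance: absorbed = emitted ⇒ πR²·S(1−A) = 4πR²·σT_eq⁴, so T_eq⁴ = S(1−A)/(4σ).
T_eq = [73.6 × 0.21 / (4 × 5.67×10⁻⁸)]^(1/4) = (6.82×10⁷)^(1/4) = 90.9 K.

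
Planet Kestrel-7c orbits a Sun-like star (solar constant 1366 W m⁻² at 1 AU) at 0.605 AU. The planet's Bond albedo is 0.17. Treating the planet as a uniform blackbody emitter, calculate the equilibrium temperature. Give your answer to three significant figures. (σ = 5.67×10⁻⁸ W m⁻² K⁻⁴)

T_eq ≈ 342 K

Flux at 0.605 AU: S = 1366/0.605² = 3730 W m⁻².
Energy balance: absorbed = emitted ⇒ πR²·S(1−A) = 4πR²·σT_eq⁴, so T_eq⁴ = S(1−A)/(4σ).
T_eq = [3730 × 0.83 / (4 × 5.67×10⁻⁸)]^(1/4) = (1.37×10¹⁰)^(1/4) = 342 K.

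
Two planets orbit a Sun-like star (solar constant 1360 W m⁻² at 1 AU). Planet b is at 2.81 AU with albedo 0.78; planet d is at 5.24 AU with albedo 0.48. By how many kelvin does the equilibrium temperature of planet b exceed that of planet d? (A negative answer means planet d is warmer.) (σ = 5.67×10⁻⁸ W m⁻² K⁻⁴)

T_eq = [S₀(1−A)/(4σd²)]^(1/4), so T ∝ (1−A)^(1/4) / √d.
T₁ = [1360×0.22/(4×5.67×10⁻⁸×2.81²)]^(1/4) = 113.69 K.
T₂ = [1360×0.52/(4×5.67×10⁻⁸×5.24²)]^(1/4) = 103.23 K.

ΔT ≈ 10.5 K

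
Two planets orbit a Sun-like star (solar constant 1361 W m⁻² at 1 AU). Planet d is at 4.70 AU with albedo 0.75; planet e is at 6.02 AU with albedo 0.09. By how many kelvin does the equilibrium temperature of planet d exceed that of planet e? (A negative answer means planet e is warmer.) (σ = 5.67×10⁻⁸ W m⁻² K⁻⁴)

T_eq = [S₀(1−A)/(4σd²)]^(1/4), so T ∝ (1−A)^(1/4) / √d.
T₁ = [1361×0.25/(4×5.67×10⁻⁸×4.70²)]^(1/4) = 90.78 K.
T₂ = [1361×0.91/(4×5.67×10⁻⁸×6.02²)]^(1/4) = 110.79 K.

ΔT ≈ -20.0 K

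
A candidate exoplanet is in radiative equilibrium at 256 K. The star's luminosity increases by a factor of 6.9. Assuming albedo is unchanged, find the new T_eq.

T_eq ∝ L^(1/4) · d^(−1/2).
T′ = 256 × 6.9^(1/4) = 415 K.

T_eq ≈ 415 K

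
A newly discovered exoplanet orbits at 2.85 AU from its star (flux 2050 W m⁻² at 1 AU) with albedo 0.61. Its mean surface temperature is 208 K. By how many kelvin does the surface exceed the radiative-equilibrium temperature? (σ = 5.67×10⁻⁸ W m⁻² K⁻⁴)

ΔT ≈ 63.7 K

S = 2050/2.85² = 252.4 W m⁻².
T_eq = [S(1−A)/(4σ)]^(1/4) = [252.4×0.39/(4×5.67×10⁻⁸)]^(1/4) = 144.3 K.
ΔT = T_surf − T_eq = 208 − 144.3.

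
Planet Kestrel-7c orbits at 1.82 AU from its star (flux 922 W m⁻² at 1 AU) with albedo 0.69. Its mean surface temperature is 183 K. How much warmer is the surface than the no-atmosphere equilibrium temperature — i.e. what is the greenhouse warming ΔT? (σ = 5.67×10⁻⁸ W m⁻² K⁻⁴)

S = 922/1.82² = 278.3 W m⁻².
T_eq = [S(1−A)/(4σ)]^(1/4) = [278.3×0.31/(4×5.67×10⁻⁸)]^(1/4) = 139.7 K.
ΔT = T_surf − T_eq = 183 − 139.7.

ΔT ≈ 43.3 K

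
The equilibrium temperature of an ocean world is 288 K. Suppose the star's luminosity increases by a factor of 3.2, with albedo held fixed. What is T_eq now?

T_eq ≈ 385 K

T_eq ∝ L^(1/4) · d^(−1/2).
T′ = 288 × 3.2^(1/4) = 385 K.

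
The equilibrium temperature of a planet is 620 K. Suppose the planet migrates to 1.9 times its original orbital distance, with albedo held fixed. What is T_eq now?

T_eq ≈ 450 K

T_eq ∝ L^(1/4) · d^(−1/2).
T′ = 620 / 1.9^(1/2) = 450 K.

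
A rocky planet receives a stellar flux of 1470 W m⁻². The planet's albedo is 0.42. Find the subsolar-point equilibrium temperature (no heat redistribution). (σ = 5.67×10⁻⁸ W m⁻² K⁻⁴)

At the subsolar point the surface absorbs S(1−A) and emits σT⁴ per unit area — no factor of 4, since only the local patch is in balance.
T = [1470 × 0.58 / 5.67×10⁻⁸]^(1/4) = (1.50×10¹⁰)^(1/4) = 350 K.

T_ss ≈ 350 K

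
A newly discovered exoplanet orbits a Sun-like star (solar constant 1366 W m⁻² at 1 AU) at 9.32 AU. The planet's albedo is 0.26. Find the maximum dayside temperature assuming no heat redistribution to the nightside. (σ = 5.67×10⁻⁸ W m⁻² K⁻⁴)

T_ss ≈ 120 K

Flux at 9.32 AU: S = 1366/9.32² = 15.7 W m⁻².
With no redistribution each surface element balances locally: S(1−A) = σT⁴.
T = [15.7 × 0.74 / 5.67×10⁻⁸]^(1/4) = (2.05×10⁸)^(1/4) = 120 K.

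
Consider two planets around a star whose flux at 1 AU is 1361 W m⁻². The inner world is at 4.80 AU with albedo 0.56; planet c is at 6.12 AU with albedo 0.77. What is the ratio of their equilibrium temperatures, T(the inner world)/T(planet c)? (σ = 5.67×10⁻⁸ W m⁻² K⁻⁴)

T_eq = [S₀(1−A)/(4σd²)]^(1/4), so T ∝ (1−A)^(1/4) / √d.
T₁ = [1361×0.44/(4×5.67×10⁻⁸×4.80²)]^(1/4) = 103.47 K.
T₂ = [1361×0.23/(4×5.67×10⁻⁸×6.12²)]^(1/4) = 77.91 K.

T₁/T₂ ≈ 1.328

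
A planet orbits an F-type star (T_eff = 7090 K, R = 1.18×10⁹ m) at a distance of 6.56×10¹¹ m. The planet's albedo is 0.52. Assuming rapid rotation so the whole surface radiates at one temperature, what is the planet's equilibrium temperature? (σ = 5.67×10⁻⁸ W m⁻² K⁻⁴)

T_eq ≈ 177 K

L = 4πR_⋆²σT_⋆⁴ = 4π(1.18×10⁹)² × 5.67×10⁻⁸ × (7090)⁴ = 2.51×10²⁷ W.
S = L/(4πd²) = 464 W m⁻².
Energy balance: absorbed = emitted ⇒ πR²·S(1−A) = 4πR²·σT_eq⁴, so T_eq⁴ = S(1−A)/(4σ).
T_eq = [464 × 0.48 / (4 × 5.67×10⁻⁸)]^(1/4) = (9.81×10⁸)^(1/4) = 177 K.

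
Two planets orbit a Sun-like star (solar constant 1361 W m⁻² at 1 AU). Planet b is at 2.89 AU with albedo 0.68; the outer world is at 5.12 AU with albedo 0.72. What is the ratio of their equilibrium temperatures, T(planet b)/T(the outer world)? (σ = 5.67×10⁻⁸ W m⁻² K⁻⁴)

T_eq = [S₀(1−A)/(4σd²)]^(1/4), so T ∝ (1−A)^(1/4) / √d.
T₁ = [1361×0.32/(4×5.67×10⁻⁸×2.89²)]^(1/4) = 123.14 K.
T₂ = [1361×0.28/(4×5.67×10⁻⁸×5.12²)]^(1/4) = 89.48 K.

T₁/T₂ ≈ 1.376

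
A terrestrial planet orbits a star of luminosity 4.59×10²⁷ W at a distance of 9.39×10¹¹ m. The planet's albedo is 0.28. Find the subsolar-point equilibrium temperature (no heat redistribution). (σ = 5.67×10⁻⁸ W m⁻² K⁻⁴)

T_ss ≈ 269 K

Flux: S = L/(4πd²) = 4.59×10²⁷/(4π×(9.39×10¹¹)²) = 414 W m⁻².
At the subsolar point the surface absorbs S(1−A) and emits σT⁴ per unit area — no factor of 4, since only the local patch is in balance.
T = [414 × 0.72 / 5.67×10⁻⁸]^(1/4) = (5.26×10⁹)^(1/4) = 269 K.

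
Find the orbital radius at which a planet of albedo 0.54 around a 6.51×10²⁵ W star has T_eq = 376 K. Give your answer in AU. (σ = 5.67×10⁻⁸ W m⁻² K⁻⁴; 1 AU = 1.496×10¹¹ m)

d ≈ 0.153 AU

From T_eq⁴ = L(1−A)/(16πσd²): d = √[L(1−A)/(16πσT_eq⁴)].
d = √[6.51×10²⁵ × 0.46 / (16π × 5.67×10⁻⁸ × (376)⁴)] = 2.29×10¹⁰ m = 0.153 AU.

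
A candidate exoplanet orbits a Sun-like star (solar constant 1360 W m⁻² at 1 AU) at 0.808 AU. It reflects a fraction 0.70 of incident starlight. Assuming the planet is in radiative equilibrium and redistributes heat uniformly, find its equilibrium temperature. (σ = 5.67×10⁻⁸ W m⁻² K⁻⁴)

Flux at 0.808 AU: S = 1360/0.808² = 2080 W m⁻².
Energy balance: absorbed = emitted ⇒ πR²·S(1−A) = 4πR²·σT_eq⁴, so T_eq⁴ = S(1−A)/(4σ).
T_eq = [2080 × 0.30 / (4 × 5.67×10⁻⁸)]^(1/4) = (2.76×10⁹)^(1/4) = 229 K.

T_eq ≈ 229 K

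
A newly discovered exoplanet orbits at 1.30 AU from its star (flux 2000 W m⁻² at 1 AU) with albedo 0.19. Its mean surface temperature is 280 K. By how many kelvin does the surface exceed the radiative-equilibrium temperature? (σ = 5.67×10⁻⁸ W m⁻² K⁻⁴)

S = 2000/1.30² = 1183 W m⁻².
T_eq = [S(1−A)/(4σ)]^(1/4) = [1183×0.81/(4×5.67×10⁻⁸)]^(1/4) = 255.0 K.
ΔT = T_surf − T_eq = 280 − 255.0.

ΔT ≈ 25.0 K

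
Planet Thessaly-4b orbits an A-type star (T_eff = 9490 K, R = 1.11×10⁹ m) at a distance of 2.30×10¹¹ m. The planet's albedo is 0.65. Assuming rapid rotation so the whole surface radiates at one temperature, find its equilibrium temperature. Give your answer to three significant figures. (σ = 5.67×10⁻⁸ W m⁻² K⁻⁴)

L = 4πR_⋆²σT_⋆⁴ = 4π(1.11×10⁹)² × 5.67×10⁻⁸ × (9490)⁴ = 7.12×10²⁷ W.
S = L/(4πd²) = 1.07×10⁴ W m⁻².
Energy balance: absorbed = emitted ⇒ πR²·S(1−A) = 4πR²·σT_eq⁴, so T_eq⁴ = S(1−A)/(4σ).
T_eq = [1.07×10⁴ × 0.35 / (4 × 5.67×10⁻⁸)]^(1/4) = (1.65×10¹⁰)^(1/4) = 359 K.

T_eq ≈ 359 K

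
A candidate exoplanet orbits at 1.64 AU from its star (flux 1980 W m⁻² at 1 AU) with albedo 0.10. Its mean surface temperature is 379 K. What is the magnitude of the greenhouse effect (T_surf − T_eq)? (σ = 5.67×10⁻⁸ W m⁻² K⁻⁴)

ΔT ≈ 146.5 K

S = 1980/1.64² = 736.2 W m⁻².
T_eq = [S(1−A)/(4σ)]^(1/4) = [736.2×0.90/(4×5.67×10⁻⁸)]^(1/4) = 232.5 K.
ΔT = T_surf − T_eq = 379 − 232.5.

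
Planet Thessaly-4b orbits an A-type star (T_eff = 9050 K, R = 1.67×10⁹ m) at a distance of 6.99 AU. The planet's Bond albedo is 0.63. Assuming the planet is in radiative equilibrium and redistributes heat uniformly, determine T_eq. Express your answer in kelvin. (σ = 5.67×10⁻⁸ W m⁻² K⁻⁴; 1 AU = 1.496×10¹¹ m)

T_eq ≈ 199 K

d = 6.99 AU = 1.05×10¹² m.
L = 4πR_⋆²σT_⋆⁴ = 4π(1.67×10⁹)² × 5.67×10⁻⁸ × (9050)⁴ = 1.33×10²⁸ W.
S = L/(4πd²) = 970 W m⁻².
Energy balance: absorbed = emitted ⇒ πR²·S(1−A) = 4πR²·σT_eq⁴, so T_eq⁴ = S(1−A)/(4σ).
T_eq = [970 × 0.37 / (4 × 5.67×10⁻⁸)]^(1/4) = (1.58×10⁹)^(1/4) = 199 K.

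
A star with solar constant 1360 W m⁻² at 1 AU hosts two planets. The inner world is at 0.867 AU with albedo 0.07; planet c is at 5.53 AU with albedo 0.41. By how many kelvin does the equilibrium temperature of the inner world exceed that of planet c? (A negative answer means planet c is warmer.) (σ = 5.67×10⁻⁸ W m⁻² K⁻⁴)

T_eq = [S₀(1−A)/(4σd²)]^(1/4), so T ∝ (1−A)^(1/4) / √d.
T₁ = [1360×0.93/(4×5.67×10⁻⁸×0.867²)]^(1/4) = 293.48 K.
T₂ = [1360×0.59/(4×5.67×10⁻⁸×5.53²)]^(1/4) = 103.71 K.

ΔT ≈ 189.8 K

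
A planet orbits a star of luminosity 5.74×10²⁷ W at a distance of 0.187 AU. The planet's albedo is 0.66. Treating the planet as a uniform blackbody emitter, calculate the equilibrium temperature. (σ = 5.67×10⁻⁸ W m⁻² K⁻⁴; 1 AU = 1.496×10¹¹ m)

T_eq ≈ 967 K

d = 0.187 AU = 2.80×10¹⁰ m.
Flux: S = L/(4πd²) = 5.74×10²⁷/(4π×(2.80×10¹⁰)²) = 5.84×10⁵ W m⁻².
Energy balance: absorbed = emitted ⇒ πR²·S(1−A) = 4πR²·σT_eq⁴, so T_eq⁴ = S(1−A)/(4σ).
T_eq = [5.84×10⁵ × 0.34 / (4 × 5.67×10⁻⁸)]^(1/4) = (8.75×10¹¹)^(1/4) = 967 K.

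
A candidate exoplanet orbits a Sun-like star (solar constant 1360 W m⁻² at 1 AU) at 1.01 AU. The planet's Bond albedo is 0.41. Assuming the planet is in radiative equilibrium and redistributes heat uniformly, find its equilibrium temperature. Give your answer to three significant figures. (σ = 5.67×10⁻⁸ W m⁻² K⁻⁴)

T_eq ≈ 243 K

Flux at 1.01 AU: S = 1360/1.01² = 1330 W m⁻².
Energy balance: absorbed = emitted ⇒ πR²·S(1−A) = 4πR²·σT_eq⁴, so T_eq⁴ = S(1−A)/(4σ).
T_eq = [1330 × 0.59 / (4 × 5.67×10⁻⁸)]^(1/4) = (3.47×10⁹)^(1/4) = 243 K.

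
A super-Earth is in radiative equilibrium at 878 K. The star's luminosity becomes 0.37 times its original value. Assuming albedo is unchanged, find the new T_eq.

T_eq ∝ L^(1/4) · d^(−1/2).
T′ = 878 × 0.37^(1/4) = 685 K.

T_eq ≈ 685 K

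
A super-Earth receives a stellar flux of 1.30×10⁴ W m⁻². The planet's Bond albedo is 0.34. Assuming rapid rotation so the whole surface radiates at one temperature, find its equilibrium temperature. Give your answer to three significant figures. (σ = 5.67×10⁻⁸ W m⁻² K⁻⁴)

Energy balance: absorbed = emitted ⇒ πR²·S(1−A) = 4πR²·σT_eq⁴, so T_eq⁴ = S(1−A)/(4σ).
T_eq = [1.30×10⁴ × 0.66 / (4 × 5.67×10⁻⁸)]^(1/4) = (3.78×10¹⁰)^(1/4) = 441 K.

T_eq ≈ 441 K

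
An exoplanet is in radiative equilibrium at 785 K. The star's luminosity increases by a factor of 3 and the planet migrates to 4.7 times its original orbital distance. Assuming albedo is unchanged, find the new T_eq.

T_eq ≈ 477 K

T_eq ∝ L^(1/4) · d^(−1/2).
T′ = 785 × 3^(1/4) / 4.7^(1/2) = 477 K.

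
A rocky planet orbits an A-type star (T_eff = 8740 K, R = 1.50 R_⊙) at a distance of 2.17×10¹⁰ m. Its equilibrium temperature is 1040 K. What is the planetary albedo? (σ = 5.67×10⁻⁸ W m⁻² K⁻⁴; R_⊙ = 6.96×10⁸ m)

R_⋆ = 1.50 × 6.96×10⁸ = 1.04×10⁹ m.
L = 4πR_⋆²σT_⋆⁴ = 4π(1.04×10⁹)² × 5.67×10⁻⁸ × (8740)⁴ = 4.53×10²⁷ W.
S = L/(4πd²) = 7.66×10⁵ W m⁻².
From T_eq⁴ = S(1−A)/(4σ): 1−A = 4σT_eq⁴/S.
1−A = 4 × 5.67×10⁻⁸ × (1040)⁴ / 7.66×10⁵ = 0.346.

A ≈ 0.65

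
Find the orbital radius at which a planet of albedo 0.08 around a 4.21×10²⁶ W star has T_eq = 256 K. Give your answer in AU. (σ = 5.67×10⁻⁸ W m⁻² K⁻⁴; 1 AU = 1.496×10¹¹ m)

From T_eq⁴ = L(1−A)/(16πσd²): d = √[L(1−A)/(16πσT_eq⁴)].
d = √[4.21×10²⁶ × 0.92 / (16π × 5.67×10⁻⁸ × (256)⁴)] = 1.78×10¹¹ m = 1.19 AU.

d ≈ 1.19 AU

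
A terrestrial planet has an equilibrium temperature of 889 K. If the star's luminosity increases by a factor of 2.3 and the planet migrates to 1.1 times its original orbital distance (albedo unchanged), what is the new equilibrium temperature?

T_eq ∝ L^(1/4) · d^(−1/2).
T′ = 889 × 2.3^(1/4) / 1.1^(1/2) = 1040 K.

T_eq ≈ 1040 K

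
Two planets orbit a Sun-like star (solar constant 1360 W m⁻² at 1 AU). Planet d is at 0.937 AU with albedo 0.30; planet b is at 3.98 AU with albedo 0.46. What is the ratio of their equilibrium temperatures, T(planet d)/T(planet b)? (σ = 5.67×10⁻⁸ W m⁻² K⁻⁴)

T₁/T₂ ≈ 2.199

T_eq = [S₀(1−A)/(4σd²)]^(1/4), so T ∝ (1−A)^(1/4) / √d.
T₁ = [1360×0.70/(4×5.67×10⁻⁸×0.937²)]^(1/4) = 262.95 K.
T₂ = [1360×0.54/(4×5.67×10⁻⁸×3.98²)]^(1/4) = 119.57 K.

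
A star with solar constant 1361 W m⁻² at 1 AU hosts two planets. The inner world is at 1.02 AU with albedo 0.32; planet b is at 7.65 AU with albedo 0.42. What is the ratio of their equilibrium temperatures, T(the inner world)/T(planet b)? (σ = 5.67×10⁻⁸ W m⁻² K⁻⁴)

T₁/T₂ ≈ 2.850

T_eq = [S₀(1−A)/(4σd²)]^(1/4), so T ∝ (1−A)^(1/4) / √d.
T₁ = [1361×0.68/(4×5.67×10⁻⁸×1.02²)]^(1/4) = 250.25 K.
T₂ = [1361×0.58/(4×5.67×10⁻⁸×7.65²)]^(1/4) = 87.82 K.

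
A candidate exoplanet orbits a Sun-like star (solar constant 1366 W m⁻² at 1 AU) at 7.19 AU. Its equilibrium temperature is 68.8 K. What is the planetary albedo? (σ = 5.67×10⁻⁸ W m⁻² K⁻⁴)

A ≈ 0.81

Flux at 7.19 AU: S = 1366/7.19² = 26.4 W m⁻².
From T_eq⁴ = S(1−A)/(4σ): 1−A = 4σT_eq⁴/S.
1−A = 4 × 5.67×10⁻⁸ × (68.8)⁴ / 26.4 = 0.192.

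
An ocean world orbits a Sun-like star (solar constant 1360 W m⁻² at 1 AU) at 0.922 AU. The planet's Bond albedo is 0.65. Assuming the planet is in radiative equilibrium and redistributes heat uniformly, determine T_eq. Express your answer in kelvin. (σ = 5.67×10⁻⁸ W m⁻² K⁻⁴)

Flux at 0.922 AU: S = 1360/0.922² = 1600 W m⁻².
Energy balance: absorbed = emitted ⇒ πR²·S(1−A) = 4πR²·σT_eq⁴, so T_eq⁴ = S(1−A)/(4σ).
T_eq = [1600 × 0.35 / (4 × 5.67×10⁻⁸)]^(1/4) = (2.47×10⁹)^(1/4) = 223 K.

T_eq ≈ 223 K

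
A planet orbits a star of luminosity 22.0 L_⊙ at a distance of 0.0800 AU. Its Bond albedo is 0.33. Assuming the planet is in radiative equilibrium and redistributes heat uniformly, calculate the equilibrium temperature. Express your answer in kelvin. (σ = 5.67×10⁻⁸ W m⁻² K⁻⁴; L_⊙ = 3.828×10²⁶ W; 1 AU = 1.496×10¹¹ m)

T_eq ≈ 1930 K

d = 0.0800 AU = 1.20×10¹⁰ m.
L = 22.0 × 3.828×10²⁶ = 8.42×10²⁷ W.
Flux: S = L/(4πd²) = 8.42×10²⁷/(4π×(1.20×10¹⁰)²) = 4.68×10⁶ W m⁻².
Energy balance: absorbed = emitted ⇒ πR²·S(1−A) = 4πR²·σT_eq⁴, so T_eq⁴ = S(1−A)/(4σ).
T_eq = [4.68×10⁶ × 0.67 / (4 × 5.67×10⁻⁸)]^(1/4) = (1.38×10¹³)^(1/4) = 1930 K.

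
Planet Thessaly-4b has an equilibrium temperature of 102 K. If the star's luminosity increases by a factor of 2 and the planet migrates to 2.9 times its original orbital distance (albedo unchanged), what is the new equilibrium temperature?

T_eq ∝ L^(1/4) · d^(−1/2).
T′ = 102 × 2^(1/4) / 2.9^(1/2) = 71.2 K.

T_eq ≈ 71.2 K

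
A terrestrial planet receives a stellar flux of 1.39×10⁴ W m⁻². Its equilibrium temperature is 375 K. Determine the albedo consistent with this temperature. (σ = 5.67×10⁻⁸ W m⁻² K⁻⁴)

A ≈ 0.68

From T_eq⁴ = S(1−A)/(4σ): 1−A = 4σT_eq⁴/S.
1−A = 4 × 5.67×10⁻⁸ × (375)⁴ / 1.39×10⁴ = 0.323.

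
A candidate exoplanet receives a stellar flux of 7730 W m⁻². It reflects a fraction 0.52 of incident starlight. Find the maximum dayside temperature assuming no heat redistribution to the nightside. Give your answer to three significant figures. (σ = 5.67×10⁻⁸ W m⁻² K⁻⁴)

With no redistribution each surface element balances locally: S(1−A) = σT⁴.
T = [7730 × 0.48 / 5.67×10⁻⁸]^(1/4) = (6.54×10¹⁰)^(1/4) = 506 K.

T_ss ≈ 506 K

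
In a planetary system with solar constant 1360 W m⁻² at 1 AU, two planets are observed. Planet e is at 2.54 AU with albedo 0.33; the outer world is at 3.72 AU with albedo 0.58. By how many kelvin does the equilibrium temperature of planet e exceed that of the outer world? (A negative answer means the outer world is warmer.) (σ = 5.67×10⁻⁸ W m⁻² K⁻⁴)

T_eq = [S₀(1−A)/(4σd²)]^(1/4), so T ∝ (1−A)^(1/4) / √d.
T₁ = [1360×0.67/(4×5.67×10⁻⁸×2.54²)]^(1/4) = 157.97 K.
T₂ = [1360×0.42/(4×5.67×10⁻⁸×3.72²)]^(1/4) = 116.15 K.

ΔT ≈ 41.8 K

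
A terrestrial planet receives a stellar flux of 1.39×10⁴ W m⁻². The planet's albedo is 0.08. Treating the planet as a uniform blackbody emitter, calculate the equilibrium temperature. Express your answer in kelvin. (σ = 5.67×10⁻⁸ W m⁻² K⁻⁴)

Energy balance: absorbed = emitted ⇒ πR²·S(1−A) = 4πR²·σT_eq⁴, so T_eq⁴ = S(1−A)/(4σ).
T_eq = [1.39×10⁴ × 0.92 / (4 × 5.67×10⁻⁸)]^(1/4) = (5.64×10¹⁰)^(1/4) = 487 K.

T_eq ≈ 487 K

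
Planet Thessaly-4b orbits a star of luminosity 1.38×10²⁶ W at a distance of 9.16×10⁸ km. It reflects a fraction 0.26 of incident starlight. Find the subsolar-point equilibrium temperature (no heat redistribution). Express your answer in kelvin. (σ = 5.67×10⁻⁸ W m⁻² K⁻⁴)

T_ss ≈ 114 K

d = 9.16×10⁸ km = 9.16×10¹¹ m.
Flux: S = L/(4πd²) = 1.38×10²⁶/(4π×(9.16×10¹¹)²) = 13.1 W m⁻².
At the subsolar point the surface absorbs S(1−A) and emits σT⁴ per unit area — no factor of 4, since only the local patch is in balance.
T = [13.1 × 0.74 / 5.67×10⁻⁸]^(1/4) = (1.71×10⁸)^(1/4) = 114 K.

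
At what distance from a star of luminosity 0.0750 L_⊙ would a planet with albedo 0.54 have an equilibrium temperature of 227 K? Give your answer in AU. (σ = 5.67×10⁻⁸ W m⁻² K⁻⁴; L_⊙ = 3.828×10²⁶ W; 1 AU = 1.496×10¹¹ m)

d ≈ 0.279 AU

L = 0.0750 × 3.828×10²⁶ = 2.87×10²⁵ W.
From T_eq⁴ = L(1−A)/(16πσd²): d = √[L(1−A)/(16πσT_eq⁴)].
d = √[2.87×10²⁵ × 0.46 / (16π × 5.67×10⁻⁸ × (227)⁴)] = 4.18×10¹⁰ m = 0.279 AU.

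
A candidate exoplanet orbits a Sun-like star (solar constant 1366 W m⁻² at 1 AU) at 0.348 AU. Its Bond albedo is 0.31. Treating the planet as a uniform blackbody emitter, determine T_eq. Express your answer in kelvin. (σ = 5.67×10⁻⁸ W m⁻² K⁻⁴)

Flux at 0.348 AU: S = 1366/0.348² = 1.13×10⁴ W m⁻².
Energy balance: absorbed = emitted ⇒ πR²·S(1−A) = 4πR²·σT_eq⁴, so T_eq⁴ = S(1−A)/(4σ).
T_eq = [1.13×10⁴ × 0.69 / (4 × 5.67×10⁻⁸)]^(1/4) = (3.43×10¹⁰)^(1/4) = 430 K.

T_eq ≈ 430 K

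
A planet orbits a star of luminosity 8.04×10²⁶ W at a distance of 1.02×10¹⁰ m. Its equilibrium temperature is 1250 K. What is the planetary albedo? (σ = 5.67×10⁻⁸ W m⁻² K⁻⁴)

Flux: S = L/(4πd²) = 8.04×10²⁶/(4π×(1.02×10¹⁰)²) = 6.15×10⁵ W m⁻².
From T_eq⁴ = S(1−A)/(4σ): 1−A = 4σT_eq⁴/S.
1−A = 4 × 5.67×10⁻⁸ × (1250)⁴ / 6.15×10⁵ = 0.900.

A ≈ 0.10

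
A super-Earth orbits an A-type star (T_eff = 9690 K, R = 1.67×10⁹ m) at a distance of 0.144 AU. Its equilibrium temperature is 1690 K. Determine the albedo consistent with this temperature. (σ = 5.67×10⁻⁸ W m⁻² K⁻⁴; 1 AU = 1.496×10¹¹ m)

d = 0.144 AU = 2.15×10¹⁰ m.
L = 4πR_⋆²σT_⋆⁴ = 4π(1.67×10⁹)² × 5.67×10⁻⁸ × (9690)⁴ = 1.75×10²⁸ W.
S = L/(4πd²) = 3.00×10⁶ W m⁻².
From T_eq⁴ = S(1−A)/(4σ): 1−A = 4σT_eq⁴/S.
1−A = 4 × 5.67×10⁻⁸ × (1690)⁴ / 3.00×10⁶ = 0.616.

A ≈ 0.38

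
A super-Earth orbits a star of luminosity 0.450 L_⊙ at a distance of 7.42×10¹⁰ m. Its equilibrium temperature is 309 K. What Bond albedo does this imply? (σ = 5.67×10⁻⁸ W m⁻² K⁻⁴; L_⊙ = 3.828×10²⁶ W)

A ≈ 0.17

L = 0.450 × 3.828×10²⁶ = 1.72×10²⁶ W.
Flux: S = L/(4πd²) = 1.72×10²⁶/(4π×(7.42×10¹⁰)²) = 2490 W m⁻².
From T_eq⁴ = S(1−A)/(4σ): 1−A = 4σT_eq⁴/S.
1−A = 4 × 5.67×10⁻⁸ × (309)⁴ / 2490 = 0.830.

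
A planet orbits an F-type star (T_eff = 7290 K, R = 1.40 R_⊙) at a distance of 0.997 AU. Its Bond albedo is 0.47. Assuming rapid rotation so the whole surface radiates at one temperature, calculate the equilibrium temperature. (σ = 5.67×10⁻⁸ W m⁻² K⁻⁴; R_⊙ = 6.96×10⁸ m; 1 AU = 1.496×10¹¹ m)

T_eq ≈ 355 K

R_⋆ = 1.40 × 6.96×10⁸ = 9.74×10⁸ m.
d = 0.997 AU = 1.49×10¹¹ m.
L = 4πR_⋆²σT_⋆⁴ = 4π(9.74×10⁸)² × 5.67×10⁻⁸ × (7290)⁴ = 1.91×10²⁷ W.
S = L/(4πd²) = 6830 W m⁻².
Energy balance: absorbed = emitted ⇒ πR²·S(1−A) = 4πR²·σT_eq⁴, so T_eq⁴ = S(1−A)/(4σ).
T_eq = [6830 × 0.53 / (4 × 5.67×10⁻⁸)]^(1/4) = (1.60×10¹⁰)^(1/4) = 355 K.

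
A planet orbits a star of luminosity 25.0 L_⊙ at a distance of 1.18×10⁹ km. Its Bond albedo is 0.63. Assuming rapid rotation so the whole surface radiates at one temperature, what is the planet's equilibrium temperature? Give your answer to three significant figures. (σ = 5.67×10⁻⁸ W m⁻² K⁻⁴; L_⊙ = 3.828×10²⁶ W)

d = 1.18×10⁹ km = 1.18×10¹² m.
L = 25.0 × 3.828×10²⁶ = 9.57×10²⁷ W.
Flux: S = L/(4πd²) = 9.57×10²⁷/(4π×(1.18×10¹²)²) = 547 W m⁻².
Energy balance: absorbed = emitted ⇒ πR²·S(1−A) = 4πR²·σT_eq⁴, so T_eq⁴ = S(1−A)/(4σ).
T_eq = [547 × 0.37 / (4 × 5.67×10⁻⁸)]^(1/4) = (8.92×10⁸)^(1/4) = 173 K.

T_eq ≈ 173 K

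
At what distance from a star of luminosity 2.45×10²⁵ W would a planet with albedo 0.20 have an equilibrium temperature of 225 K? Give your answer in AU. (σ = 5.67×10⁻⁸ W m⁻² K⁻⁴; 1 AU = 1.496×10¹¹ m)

d ≈ 0.346 AU

From T_eq⁴ = L(1−A)/(16πσd²): d = √[L(1−A)/(16πσT_eq⁴)].
d = √[2.45×10²⁵ × 0.80 / (16π × 5.67×10⁻⁸ × (225)⁴)] = 5.18×10¹⁰ m = 0.346 AU.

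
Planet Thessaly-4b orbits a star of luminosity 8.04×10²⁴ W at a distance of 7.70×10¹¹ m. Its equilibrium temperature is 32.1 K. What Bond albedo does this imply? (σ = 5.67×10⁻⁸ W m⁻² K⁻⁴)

A ≈ 0.78

Flux: S = L/(4πd²) = 8.04×10²⁴/(4π×(7.70×10¹¹)²) = 1.08 W m⁻².
From T_eq⁴ = S(1−A)/(4σ): 1−A = 4σT_eq⁴/S.
1−A = 4 × 5.67×10⁻⁸ × (32.1)⁴ / 1.08 = 0.223.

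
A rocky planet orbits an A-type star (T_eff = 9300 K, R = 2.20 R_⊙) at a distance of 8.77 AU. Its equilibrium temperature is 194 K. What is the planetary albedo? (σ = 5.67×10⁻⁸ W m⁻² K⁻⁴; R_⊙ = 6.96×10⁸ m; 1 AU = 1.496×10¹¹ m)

R_⋆ = 2.20 × 6.96×10⁸ = 1.53×10⁹ m.
d = 8.77 AU = 1.31×10¹² m.
L = 4πR_⋆²σT_⋆⁴ = 4π(1.53×10⁹)² × 5.67×10⁻⁸ × (9300)⁴ = 1.25×10²⁸ W.
S = L/(4πd²) = 578 W m⁻².
From T_eq⁴ = S(1−A)/(4σ): 1−A = 4σT_eq⁴/S.
1−A = 4 × 5.67×10⁻⁸ × (194)⁴ / 578 = 0.556.

A ≈ 0.44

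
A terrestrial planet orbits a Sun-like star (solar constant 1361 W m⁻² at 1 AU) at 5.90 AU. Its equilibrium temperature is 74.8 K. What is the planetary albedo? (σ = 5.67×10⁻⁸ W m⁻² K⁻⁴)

Flux at 5.90 AU: S = 1361/5.90² = 39.1 W m⁻².
From T_eq⁴ = S(1−A)/(4σ): 1−A = 4σT_eq⁴/S.
1−A = 4 × 5.67×10⁻⁸ × (74.8)⁴ / 39.1 = 0.182.

A ≈ 0.82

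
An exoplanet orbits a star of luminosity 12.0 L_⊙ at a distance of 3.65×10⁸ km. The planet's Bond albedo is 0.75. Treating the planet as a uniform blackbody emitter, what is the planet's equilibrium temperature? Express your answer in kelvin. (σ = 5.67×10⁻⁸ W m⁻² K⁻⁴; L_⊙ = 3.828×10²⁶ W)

d = 3.65×10⁸ km = 3.65×10¹¹ m.
L = 12.0 × 3.828×10²⁶ = 4.59×10²⁷ W.
Flux: S = L/(4πd²) = 4.59×10²⁷/(4π×(3.65×10¹¹)²) = 2740 W m⁻².
Energy balance: absorbed = emitted ⇒ πR²·S(1−A) = 4πR²·σT_eq⁴, so T_eq⁴ = S(1−A)/(4σ).
T_eq = [2740 × 0.25 / (4 × 5.67×10⁻⁸)]^(1/4) = (3.02×10⁹)^(1/4) = 235 K.

T_eq ≈ 235 K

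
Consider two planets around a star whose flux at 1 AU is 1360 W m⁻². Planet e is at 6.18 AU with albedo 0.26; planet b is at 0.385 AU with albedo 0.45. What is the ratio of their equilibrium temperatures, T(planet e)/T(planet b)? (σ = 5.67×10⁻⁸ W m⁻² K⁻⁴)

T_eq = [S₀(1−A)/(4σd²)]^(1/4), so T ∝ (1−A)^(1/4) / √d.
T₁ = [1360×0.74/(4×5.67×10⁻⁸×6.18²)]^(1/4) = 103.82 K.
T₂ = [1360×0.55/(4×5.67×10⁻⁸×0.385²)]^(1/4) = 386.22 K.

T₁/T₂ ≈ 0.269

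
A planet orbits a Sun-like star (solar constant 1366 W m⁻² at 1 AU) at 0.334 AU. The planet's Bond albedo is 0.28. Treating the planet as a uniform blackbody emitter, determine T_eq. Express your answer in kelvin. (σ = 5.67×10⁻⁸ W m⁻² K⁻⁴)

Flux at 0.334 AU: S = 1366/0.334² = 1.22×10⁴ W m⁻².
Energy balance: absorbed = emitted ⇒ πR²·S(1−A) = 4πR²·σT_eq⁴, so T_eq⁴ = S(1−A)/(4σ).
T_eq = [1.22×10⁴ × 0.72 / (4 × 5.67×10⁻⁸)]^(1/4) = (3.89×10¹⁰)^(1/4) = 444 K.

T_eq ≈ 444 K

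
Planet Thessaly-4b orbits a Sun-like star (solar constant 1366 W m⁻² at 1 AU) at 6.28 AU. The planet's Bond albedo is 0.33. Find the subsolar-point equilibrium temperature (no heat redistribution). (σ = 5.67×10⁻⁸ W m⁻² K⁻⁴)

T_ss ≈ 142 K

Flux at 6.28 AU: S = 1366/6.28² = 34.6 W m⁻².
At the subsolar point the surface absorbs S(1−A) and emits σT⁴ per unit area — no factor of 4, since only the local patch is in balance.
T = [34.6 × 0.67 / 5.67×10⁻⁸]^(1/4) = (4.09×10⁸)^(1/4) = 142 K.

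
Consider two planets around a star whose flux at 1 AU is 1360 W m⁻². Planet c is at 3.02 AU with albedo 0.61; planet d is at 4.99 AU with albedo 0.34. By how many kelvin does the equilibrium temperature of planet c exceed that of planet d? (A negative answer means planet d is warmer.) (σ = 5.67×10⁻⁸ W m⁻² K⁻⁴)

ΔT ≈ 14.3 K

T_eq = [S₀(1−A)/(4σd²)]^(1/4), so T ∝ (1−A)^(1/4) / √d.
T₁ = [1360×0.39/(4×5.67×10⁻⁸×3.02²)]^(1/4) = 126.54 K.
T₂ = [1360×0.66/(4×5.67×10⁻⁸×4.99²)]^(1/4) = 112.28 K.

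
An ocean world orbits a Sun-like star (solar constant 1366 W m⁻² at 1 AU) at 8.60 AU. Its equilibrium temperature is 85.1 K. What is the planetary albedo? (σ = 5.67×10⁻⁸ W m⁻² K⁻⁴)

A ≈ 0.36

Flux at 8.60 AU: S = 1366/8.60² = 18.5 W m⁻².
From T_eq⁴ = S(1−A)/(4σ): 1−A = 4σT_eq⁴/S.
1−A = 4 × 5.67×10⁻⁸ × (85.1)⁴ / 18.5 = 0.644.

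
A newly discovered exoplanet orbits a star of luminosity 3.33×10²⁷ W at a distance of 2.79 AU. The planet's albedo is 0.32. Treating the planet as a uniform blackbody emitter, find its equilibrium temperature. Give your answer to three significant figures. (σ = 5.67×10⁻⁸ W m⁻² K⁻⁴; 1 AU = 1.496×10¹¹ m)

d = 2.79 AU = 4.17×10¹¹ m.
Flux: S = L/(4πd²) = 3.33×10²⁷/(4π×(4.17×10¹¹)²) = 1520 W m⁻².
Energy balance: absorbed = emitted ⇒ πR²·S(1−A) = 4πR²·σT_eq⁴, so T_eq⁴ = S(1−A)/(4σ).
T_eq = [1520 × 0.68 / (4 × 5.67×10⁻⁸)]^(1/4) = (4.56×10⁹)^(1/4) = 260 K.

T_eq ≈ 260 K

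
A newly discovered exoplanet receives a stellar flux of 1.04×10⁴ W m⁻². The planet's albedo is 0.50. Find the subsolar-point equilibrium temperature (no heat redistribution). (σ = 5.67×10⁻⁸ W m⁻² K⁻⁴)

T_ss ≈ 550 K

At the subsolar point the surface absorbs S(1−A) and emits σT⁴ per unit area — no factor of 4, since only the local patch is in balance.
T = [1.04×10⁴ × 0.50 / 5.67×10⁻⁸]^(1/4) = (9.17×10¹⁰)^(1/4) = 550 K.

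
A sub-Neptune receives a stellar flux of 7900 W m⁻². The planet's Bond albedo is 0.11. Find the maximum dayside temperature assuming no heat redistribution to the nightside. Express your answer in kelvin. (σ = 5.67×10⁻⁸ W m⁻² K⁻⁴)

With no redistribution each surface element balances locally: S(1−A) = σT⁴.
T = [7900 × 0.89 / 5.67×10⁻⁸]^(1/4) = (1.24×10¹¹)^(1/4) = 593 K.

T_ss ≈ 593 K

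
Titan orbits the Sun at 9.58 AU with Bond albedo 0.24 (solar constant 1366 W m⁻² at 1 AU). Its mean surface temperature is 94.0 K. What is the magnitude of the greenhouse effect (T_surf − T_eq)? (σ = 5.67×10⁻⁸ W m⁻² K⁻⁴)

ΔT ≈ 10.0 K

S = 1366/9.58² = 14.88 W m⁻².
T_eq = [S(1−A)/(4σ)]^(1/4) = [14.88×0.76/(4×5.67×10⁻⁸)]^(1/4) = 84.0 K.
ΔT = T_surf − T_eq = 94 − 84.0.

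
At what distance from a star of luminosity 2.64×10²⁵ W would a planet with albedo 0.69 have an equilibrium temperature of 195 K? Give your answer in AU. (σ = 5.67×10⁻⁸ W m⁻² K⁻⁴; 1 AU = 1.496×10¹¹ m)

d ≈ 0.298 AU

From T_eq⁴ = L(1−A)/(16πσd²): d = √[L(1−A)/(16πσT_eq⁴)].
d = √[2.64×10²⁵ × 0.31 / (16π × 5.67×10⁻⁸ × (195)⁴)] = 4.46×10¹⁰ m = 0.298 AU.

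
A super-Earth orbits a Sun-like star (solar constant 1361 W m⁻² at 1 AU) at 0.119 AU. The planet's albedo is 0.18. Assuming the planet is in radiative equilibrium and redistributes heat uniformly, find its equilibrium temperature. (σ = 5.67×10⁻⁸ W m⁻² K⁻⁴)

Flux at 0.119 AU: S = 1361/0.119² = 9.61×10⁴ W m⁻².
Energy balance: absorbed = emitted ⇒ πR²·S(1−A) = 4πR²·σT_eq⁴, so T_eq⁴ = S(1−A)/(4σ).
T_eq = [9.61×10⁴ × 0.82 / (4 × 5.67×10⁻⁸)]^(1/4) = (3.47×10¹¹)^(1/4) = 768 K.

T_eq ≈ 768 K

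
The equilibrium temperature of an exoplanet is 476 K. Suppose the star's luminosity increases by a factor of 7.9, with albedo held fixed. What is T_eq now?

T_eq ∝ L^(1/4) · d^(−1/2).
T′ = 476 × 7.9^(1/4) = 798 K.

T_eq ≈ 798 K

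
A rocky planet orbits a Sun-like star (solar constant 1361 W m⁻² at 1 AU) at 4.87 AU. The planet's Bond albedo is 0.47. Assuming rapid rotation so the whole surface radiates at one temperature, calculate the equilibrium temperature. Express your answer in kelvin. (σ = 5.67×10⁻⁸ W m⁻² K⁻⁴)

Flux at 4.87 AU: S = 1361/4.87² = 57.4 W m⁻².
Energy balance: absorbed = emitted ⇒ πR²·S(1−A) = 4πR²·σT_eq⁴, so T_eq⁴ = S(1−A)/(4σ).
T_eq = [57.4 × 0.53 / (4 × 5.67×10⁻⁸)]^(1/4) = (1.34×10⁸)^(1/4) = 108 K.

T_eq ≈ 108 K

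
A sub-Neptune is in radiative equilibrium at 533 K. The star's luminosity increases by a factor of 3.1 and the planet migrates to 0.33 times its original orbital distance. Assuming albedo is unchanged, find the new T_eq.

T_eq ∝ L^(1/4) · d^(−1/2).
T′ = 533 × 3.1^(1/4) / 0.33^(1/2) = 1230 K.

T_eq ≈ 1230 K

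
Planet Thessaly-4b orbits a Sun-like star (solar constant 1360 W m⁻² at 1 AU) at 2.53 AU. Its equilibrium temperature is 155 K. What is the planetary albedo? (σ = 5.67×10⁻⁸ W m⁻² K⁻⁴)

A ≈ 0.38

Flux at 2.53 AU: S = 1360/2.53² = 212 W m⁻².
From T_eq⁴ = S(1−A)/(4σ): 1−A = 4σT_eq⁴/S.
1−A = 4 × 5.67×10⁻⁸ × (155)⁴ / 212 = 0.616.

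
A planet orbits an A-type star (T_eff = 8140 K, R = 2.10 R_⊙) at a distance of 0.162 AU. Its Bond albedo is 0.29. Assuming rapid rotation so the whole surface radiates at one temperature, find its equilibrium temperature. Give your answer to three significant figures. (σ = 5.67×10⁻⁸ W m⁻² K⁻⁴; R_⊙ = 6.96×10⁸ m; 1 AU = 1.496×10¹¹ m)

R_⋆ = 2.10 × 6.96×10⁸ = 1.46×10⁹ m.
d = 0.162 AU = 2.42×10¹⁰ m.
L = 4πR_⋆²σT_⋆⁴ = 4π(1.46×10⁹)² × 5.67×10⁻⁸ × (8140)⁴ = 6.68×10²⁷ W.
S = L/(4πd²) = 9.05×10⁵ W m⁻².
Energy balance: absorbed = emitted ⇒ πR²·S(1−A) = 4πR²·σT_eq⁴, so T_eq⁴ = S(1−A)/(4σ).
T_eq = [9.05×10⁵ × 0.71 / (4 × 5.67×10⁻⁸)]^(1/4) = (2.83×10¹²)^(1/4) = 1300 K.

T_eq ≈ 1300 K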